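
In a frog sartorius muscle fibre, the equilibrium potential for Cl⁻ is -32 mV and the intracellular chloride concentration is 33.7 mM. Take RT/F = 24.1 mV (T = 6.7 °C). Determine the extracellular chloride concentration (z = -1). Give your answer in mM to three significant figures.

127 mM

Nernst: E = (24.1/-1) · ln([out]/[in]), so ln([out]/[in]) = -32.0 × -1 / 24.1 = 1.3278.
[out]/[in] = e^(1.3278) = 3.773.
[out] = 3.773 × 33.7 = 127.1 mM.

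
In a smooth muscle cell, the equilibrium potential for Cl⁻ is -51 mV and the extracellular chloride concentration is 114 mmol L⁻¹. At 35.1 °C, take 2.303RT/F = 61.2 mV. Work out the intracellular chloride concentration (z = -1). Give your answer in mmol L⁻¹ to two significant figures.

17 mmol L⁻¹

Nernst: E = (61.2/-1) · log₁₀([out]/[in]), so log₁₀([out]/[in]) = -51.0 × -1 / 61.2 = 0.8333.
[out]/[in] = 10^(0.8333) = 6.813.
[in] = 114 / 6.813 = 16.73 mmol L⁻¹.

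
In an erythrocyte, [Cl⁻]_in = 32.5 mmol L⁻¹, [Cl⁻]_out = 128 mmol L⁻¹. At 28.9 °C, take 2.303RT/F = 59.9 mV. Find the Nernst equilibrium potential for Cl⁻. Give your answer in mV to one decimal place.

E = (59.9/z) · log₁₀([Cl⁻]_out/[Cl⁻]_in) with z = -1.
For an anion, dividing by z = -1 reverses the sign.
= (59.9/-1) · log₁₀(128/32.5) = -59.90 · log₁₀(3.938)
= -59.90 · (0.5953) = -35.66 mV

-35.7 mV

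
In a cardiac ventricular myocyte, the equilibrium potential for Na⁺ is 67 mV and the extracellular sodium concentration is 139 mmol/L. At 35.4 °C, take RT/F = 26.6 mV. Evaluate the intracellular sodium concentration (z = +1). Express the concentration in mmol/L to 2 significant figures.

Nernst: E = (26.6/1) · ln([out]/[in]), so ln([out]/[in]) = 67.0 × 1 / 26.6 = 2.5188.
[out]/[in] = e^(2.5188) = 12.41.
[in] = 139 / 12.41 = 11.2 mmol/L.

11 mmol/L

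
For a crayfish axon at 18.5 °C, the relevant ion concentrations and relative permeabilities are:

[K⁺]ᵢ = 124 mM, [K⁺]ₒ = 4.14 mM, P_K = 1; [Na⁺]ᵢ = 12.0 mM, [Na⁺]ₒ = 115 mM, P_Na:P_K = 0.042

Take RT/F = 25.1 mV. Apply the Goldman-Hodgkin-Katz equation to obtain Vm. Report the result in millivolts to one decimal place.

Vm = 25.1 · ln[(Σ P·[cation]ₒ + Σ P·[anion]ᵢ) / (Σ P·[cation]ᵢ + Σ P·[anion]ₒ)]
Numerator = 1×4.14 + 0.042×115 = 8.97
Denominator = 1×124 + 0.042×12.0 = 124.5
Vm = 25.1 · ln(0.072046) = 25.1 × (-2.6305) = -66.02 mV

-66.0 mV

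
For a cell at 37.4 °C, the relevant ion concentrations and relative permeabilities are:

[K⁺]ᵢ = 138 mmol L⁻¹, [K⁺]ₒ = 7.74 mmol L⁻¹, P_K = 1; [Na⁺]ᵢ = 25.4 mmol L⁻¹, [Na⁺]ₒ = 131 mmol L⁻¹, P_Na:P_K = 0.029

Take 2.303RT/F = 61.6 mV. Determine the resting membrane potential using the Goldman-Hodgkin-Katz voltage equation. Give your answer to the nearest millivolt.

Vm = 61.6 · log₁₀[(Σ P·[cation]ₒ + Σ P·[anion]ᵢ) / (Σ P·[cation]ᵢ + Σ P·[anion]ₒ)]
Numerator = 1×7.74 + 0.029×131 = 11.54
Denominator = 1×138 + 0.029×25.4 = 138.7
Vm = 61.6 · log₁₀(0.083172) = 61.6 × (-1.0800) = -66.53 mV

-67 mV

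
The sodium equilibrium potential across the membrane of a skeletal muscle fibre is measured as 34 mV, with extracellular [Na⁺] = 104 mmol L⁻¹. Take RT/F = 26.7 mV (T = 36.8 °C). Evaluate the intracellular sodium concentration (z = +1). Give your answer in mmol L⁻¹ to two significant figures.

Nernst: E = (26.7/1) · ln([out]/[in]), so ln([out]/[in]) = 34.0 × 1 / 26.7 = 1.2734.
[out]/[in] = e^(1.2734) = 3.573.
[in] = 104 / 3.573 = 29.11 mmol L⁻¹.

29 mmol L⁻¹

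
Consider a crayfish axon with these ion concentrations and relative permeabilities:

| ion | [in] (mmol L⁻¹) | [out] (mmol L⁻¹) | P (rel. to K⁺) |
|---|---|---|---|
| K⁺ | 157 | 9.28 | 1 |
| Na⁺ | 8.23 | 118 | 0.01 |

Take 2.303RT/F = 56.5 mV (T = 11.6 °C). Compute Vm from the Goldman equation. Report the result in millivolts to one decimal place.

Vm = 56.5 · log₁₀[(Σ P·[cation]ₒ + Σ P·[anion]ᵢ) / (Σ P·[cation]ᵢ + Σ P·[anion]ₒ)]
Numerator = 1×9.28 + 0.01×118 = 10.46
Denominator = 1×157 + 0.01×8.23 = 157.1
Vm = 56.5 · log₁₀(0.066589) = 56.5 × (-1.1766) = -66.48 mV

-66.5 mV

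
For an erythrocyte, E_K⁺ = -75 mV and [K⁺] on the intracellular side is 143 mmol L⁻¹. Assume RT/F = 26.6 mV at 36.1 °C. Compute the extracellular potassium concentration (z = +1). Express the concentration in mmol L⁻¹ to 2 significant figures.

Nernst: E = (26.6/1) · ln([out]/[in]), so ln([out]/[in]) = -75.0 × 1 / 26.6 = -2.8195.
[out]/[in] = e^(-2.8195) = 0.05963.
[out] = 0.05963 × 143 = 8.527 mmol L⁻¹.

8.5 mmol L⁻¹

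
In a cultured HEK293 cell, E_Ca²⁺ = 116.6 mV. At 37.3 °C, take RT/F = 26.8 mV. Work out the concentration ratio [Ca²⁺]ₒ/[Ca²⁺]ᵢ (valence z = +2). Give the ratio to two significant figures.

ln([out]/[in]) = E·z/(26.8) = 116.6 × 2 / 26.8 = 8.7015
[out]/[in] = e^(8.7015) = 6012

6000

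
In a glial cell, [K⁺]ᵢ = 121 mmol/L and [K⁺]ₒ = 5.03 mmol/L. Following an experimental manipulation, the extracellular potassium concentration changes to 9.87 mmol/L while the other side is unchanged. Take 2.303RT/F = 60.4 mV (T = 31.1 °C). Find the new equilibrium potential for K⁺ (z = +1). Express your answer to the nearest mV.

-66 mV

After the shift: [K⁺]_out = 9.87, [K⁺]_in = 121 mmol/L.
E_new = (60.4/1)·log₁₀(9.87/121) = 60.40 · (-1.0885) = -65.74 mV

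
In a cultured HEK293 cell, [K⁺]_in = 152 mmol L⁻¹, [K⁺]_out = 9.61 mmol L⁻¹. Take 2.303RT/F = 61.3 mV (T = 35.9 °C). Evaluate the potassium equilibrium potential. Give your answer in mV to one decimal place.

-73.5 mV

E = (61.3/z) · log₁₀([K⁺]_out/[K⁺]_in) with z = +1.
= (61.3/1) · log₁₀(9.61/152) = 61.30 · log₁₀(0.06322)
= 61.30 · (-1.1991) = -73.51 mV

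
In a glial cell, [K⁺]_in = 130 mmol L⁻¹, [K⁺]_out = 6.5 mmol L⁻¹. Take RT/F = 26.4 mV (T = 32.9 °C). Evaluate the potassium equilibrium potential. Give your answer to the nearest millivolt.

E = (26.4/z) · ln([K⁺]_out/[K⁺]_in) with z = +1.
= (26.4/1) · ln(6.5/130) = 26.40 · ln(0.05)
= 26.40 · (-2.9957) = -79.09 mV

-79 mV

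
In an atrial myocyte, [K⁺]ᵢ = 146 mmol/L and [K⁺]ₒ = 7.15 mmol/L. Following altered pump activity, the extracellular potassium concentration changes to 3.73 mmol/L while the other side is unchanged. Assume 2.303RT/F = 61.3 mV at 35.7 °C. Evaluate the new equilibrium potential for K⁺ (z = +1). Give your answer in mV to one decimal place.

After the shift: [K⁺]_out = 3.73, [K⁺]_in = 146 mmol/L.
E_new = (61.3/1)·log₁₀(3.73/146) = 61.30 · (-1.5926) = -97.63 mV

-97.6 mV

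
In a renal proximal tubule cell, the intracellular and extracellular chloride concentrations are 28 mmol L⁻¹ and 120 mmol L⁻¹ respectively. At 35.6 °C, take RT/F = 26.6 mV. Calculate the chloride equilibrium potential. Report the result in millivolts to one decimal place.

E = (26.6/z) · ln([Cl⁻]_out/[Cl⁻]_in) with z = -1.
For an anion, dividing by z = -1 reverses the sign.
= (26.6/-1) · ln(120/28) = -26.60 · ln(4.286)
= -26.60 · (1.4553) = -38.71 mV

-38.7 mV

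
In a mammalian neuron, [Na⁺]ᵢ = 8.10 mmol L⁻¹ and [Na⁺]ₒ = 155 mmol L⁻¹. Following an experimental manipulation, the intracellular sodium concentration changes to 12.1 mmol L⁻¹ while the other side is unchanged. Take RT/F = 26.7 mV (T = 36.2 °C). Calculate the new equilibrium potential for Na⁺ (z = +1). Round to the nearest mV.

68 mV

After the shift: [Na⁺]_out = 155, [Na⁺]_in = 12.1 mmol L⁻¹.
E_new = (26.7/1)·ln(155/12.1) = 26.70 · (2.5502) = 68.09 mV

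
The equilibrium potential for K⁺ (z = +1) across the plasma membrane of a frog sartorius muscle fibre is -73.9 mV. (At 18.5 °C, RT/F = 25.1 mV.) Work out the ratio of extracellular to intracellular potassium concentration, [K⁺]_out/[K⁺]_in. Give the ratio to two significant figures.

0.053

ln([out]/[in]) = E·z/(25.1) = -73.9 × 1 / 25.1 = -2.9442
[out]/[in] = e^(-2.9442) = 0.05264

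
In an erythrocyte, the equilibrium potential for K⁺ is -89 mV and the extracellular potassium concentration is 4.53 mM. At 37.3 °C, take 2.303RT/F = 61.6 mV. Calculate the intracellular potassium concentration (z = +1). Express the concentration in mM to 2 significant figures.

130 mM

Nernst: E = (61.6/1) · log₁₀([out]/[in]), so log₁₀([out]/[in]) = -89.0 × 1 / 61.6 = -1.4448.
[out]/[in] = 10^(-1.4448) = 0.03591.
[in] = 4.53 / 0.03591 = 126.2 mM.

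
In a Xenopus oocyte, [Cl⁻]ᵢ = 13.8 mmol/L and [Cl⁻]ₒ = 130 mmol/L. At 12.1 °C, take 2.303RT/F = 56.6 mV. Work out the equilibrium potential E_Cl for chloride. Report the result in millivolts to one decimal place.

-55.1 mV

E = (56.6/z) · log₁₀([Cl⁻]_out/[Cl⁻]_in) with z = -1.
For an anion, dividing by z = -1 reverses the sign.
= (56.6/-1) · log₁₀(130/13.8) = -56.60 · log₁₀(9.42)
= -56.60 · (0.9741) = -55.13 mV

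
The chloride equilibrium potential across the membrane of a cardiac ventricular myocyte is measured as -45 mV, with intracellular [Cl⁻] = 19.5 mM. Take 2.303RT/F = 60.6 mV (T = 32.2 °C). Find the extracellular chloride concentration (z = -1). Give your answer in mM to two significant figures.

110 mM

Nernst: E = (60.6/-1) · log₁₀([out]/[in]), so log₁₀([out]/[in]) = -45.0 × -1 / 60.6 = 0.7426.
[out]/[in] = 10^(0.7426) = 5.528.
[out] = 5.528 × 19.5 = 107.8 mM.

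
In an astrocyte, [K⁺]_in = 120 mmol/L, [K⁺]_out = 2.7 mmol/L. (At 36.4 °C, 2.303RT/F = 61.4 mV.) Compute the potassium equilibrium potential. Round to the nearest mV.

-101 mV

E = (61.4/z) · log₁₀([K⁺]_out/[K⁺]_in) with z = +1.
= (61.4/1) · log₁₀(2.7/120) = 61.40 · log₁₀(0.0225)
= 61.40 · (-1.6478) = -101.18 mV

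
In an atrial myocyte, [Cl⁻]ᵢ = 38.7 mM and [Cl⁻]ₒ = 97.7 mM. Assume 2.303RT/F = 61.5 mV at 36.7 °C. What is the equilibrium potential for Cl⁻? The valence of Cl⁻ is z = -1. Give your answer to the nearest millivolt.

-25 mV

E = (61.5/z) · log₁₀([Cl⁻]_out/[Cl⁻]_in) with z = -1.
For an anion, dividing by z = -1 reverses the sign.
= (61.5/-1) · log₁₀(97.7/38.7) = -61.50 · log₁₀(2.525)
= -61.50 · (0.4022) = -24.73 mV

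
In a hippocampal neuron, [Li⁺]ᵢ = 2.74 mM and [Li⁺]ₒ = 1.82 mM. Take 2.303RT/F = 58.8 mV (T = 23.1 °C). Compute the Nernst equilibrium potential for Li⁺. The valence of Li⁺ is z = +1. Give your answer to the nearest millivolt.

-10 mV

E = (58.8/z) · log₁₀([Li⁺]_out/[Li⁺]_in) with z = +1.
= (58.8/1) · log₁₀(1.82/2.74) = 58.80 · log₁₀(0.6642)
= 58.80 · (-0.1777) = -10.45 mV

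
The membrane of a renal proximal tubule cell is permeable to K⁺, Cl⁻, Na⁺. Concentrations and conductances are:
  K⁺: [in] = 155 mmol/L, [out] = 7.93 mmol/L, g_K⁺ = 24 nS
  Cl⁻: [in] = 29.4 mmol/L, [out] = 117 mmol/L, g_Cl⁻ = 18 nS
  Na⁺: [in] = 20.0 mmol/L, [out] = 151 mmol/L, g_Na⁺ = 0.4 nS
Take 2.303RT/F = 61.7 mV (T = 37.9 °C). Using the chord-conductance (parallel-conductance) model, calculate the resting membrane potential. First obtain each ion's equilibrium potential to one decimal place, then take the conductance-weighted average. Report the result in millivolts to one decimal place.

-60.3 mV

E_K⁺ = (61.7/1)·log₁₀(7.93/155) = -79.7 mV
E_Cl⁻ = (61.7/-1)·log₁₀(117/29.4) = -37.0 mV
E_Na⁺ = (61.7/1)·log₁₀(151/20.0) = 54.2 mV
Vm = (Σ gᵢEᵢ)/(Σ gᵢ) = (24·-79.7 + 18·-37.0 + 0.4·54.2) / (24 + 18 + 0.4)
= -2557.12 / 42.4 = -60.31 mV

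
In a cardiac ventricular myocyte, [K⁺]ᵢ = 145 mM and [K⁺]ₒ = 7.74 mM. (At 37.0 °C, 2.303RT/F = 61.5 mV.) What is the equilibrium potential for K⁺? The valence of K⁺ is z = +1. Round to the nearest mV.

-78 mV

E = (61.5/z) · log₁₀([K⁺]_out/[K⁺]_in) with z = +1.
= (61.5/1) · log₁₀(7.74/145) = 61.50 · log₁₀(0.05338)
= 61.50 · (-1.2726) = -78.27 mV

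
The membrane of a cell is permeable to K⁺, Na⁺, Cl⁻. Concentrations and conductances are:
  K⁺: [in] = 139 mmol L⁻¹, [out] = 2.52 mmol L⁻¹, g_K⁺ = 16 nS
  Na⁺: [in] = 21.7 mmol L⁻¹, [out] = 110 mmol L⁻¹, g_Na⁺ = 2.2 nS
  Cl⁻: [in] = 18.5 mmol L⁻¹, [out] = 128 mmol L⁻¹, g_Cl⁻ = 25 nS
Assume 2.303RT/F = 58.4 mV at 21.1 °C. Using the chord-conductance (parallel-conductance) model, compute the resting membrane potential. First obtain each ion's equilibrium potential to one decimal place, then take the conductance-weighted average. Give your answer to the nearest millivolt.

-64 mV

E_K⁺ = (58.4/1)·log₁₀(2.52/139) = -101.7 mV
E_Na⁺ = (58.4/1)·log₁₀(110/21.7) = 41.2 mV
E_Cl⁻ = (58.4/-1)·log₁₀(128/18.5) = -49.1 mV
Vm = (Σ gᵢEᵢ)/(Σ gᵢ) = (16·-101.7 + 2.2·41.2 + 25·-49.1) / (16 + 2.2 + 25)
= -2764.06 / 43.2 = -63.98 mV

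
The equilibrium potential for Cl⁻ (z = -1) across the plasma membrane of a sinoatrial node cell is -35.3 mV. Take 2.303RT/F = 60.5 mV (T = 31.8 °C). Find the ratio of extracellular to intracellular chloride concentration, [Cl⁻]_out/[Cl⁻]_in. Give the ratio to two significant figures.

3.8

log₁₀([out]/[in]) = E·z/(60.5) = -35.3 × -1 / 60.5 = 0.5835
[out]/[in] = 10^(0.5835) = 3.832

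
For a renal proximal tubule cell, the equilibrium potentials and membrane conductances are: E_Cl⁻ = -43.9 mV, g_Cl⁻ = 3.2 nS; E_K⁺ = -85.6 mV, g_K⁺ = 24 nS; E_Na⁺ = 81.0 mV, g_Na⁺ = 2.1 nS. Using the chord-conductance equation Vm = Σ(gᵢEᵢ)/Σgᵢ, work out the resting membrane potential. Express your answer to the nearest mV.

Σ gᵢEᵢ = 3.2·(-43.9) + 24·(-85.6) + 2.1·(81.0) = -2024.78
Σ gᵢ = 3.2 + 24 + 2.1 = 29.3
Vm = -2024.78 / 29.3 = -69.11 mV

-69 mV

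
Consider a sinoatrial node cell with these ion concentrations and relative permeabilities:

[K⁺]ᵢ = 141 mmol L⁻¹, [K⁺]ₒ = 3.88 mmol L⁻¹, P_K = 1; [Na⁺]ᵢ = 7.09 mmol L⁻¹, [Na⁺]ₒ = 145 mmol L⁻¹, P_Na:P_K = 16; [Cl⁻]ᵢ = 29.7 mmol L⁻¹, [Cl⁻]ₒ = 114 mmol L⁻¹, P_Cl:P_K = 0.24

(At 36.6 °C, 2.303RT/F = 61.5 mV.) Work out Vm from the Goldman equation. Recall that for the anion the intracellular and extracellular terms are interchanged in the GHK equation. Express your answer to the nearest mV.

Vm = 61.5 · log₁₀[(Σ P·[cation]ₒ + Σ P·[anion]ᵢ) / (Σ P·[cation]ᵢ + Σ P·[anion]ₒ)]
Numerator = 1×3.88 + 16×145 + 0.24×29.7 = 2331
Denominator = 1×141 + 16×7.09 + 0.24×114 = 281.8
Vm = 61.5 · log₁₀(8.2719) = 61.5 × (0.9176) = 56.43 mV

56 mV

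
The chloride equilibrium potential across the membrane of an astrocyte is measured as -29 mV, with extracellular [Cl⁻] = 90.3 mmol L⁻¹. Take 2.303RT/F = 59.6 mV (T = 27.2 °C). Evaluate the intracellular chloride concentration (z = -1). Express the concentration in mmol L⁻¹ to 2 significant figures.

29 mmol L⁻¹

Nernst: E = (59.6/-1) · log₁₀([out]/[in]), so log₁₀([out]/[in]) = -29.0 × -1 / 59.6 = 0.4866.
[out]/[in] = 10^(0.4866) = 3.066.
[in] = 90.3 / 3.066 = 29.45 mmol L⁻¹.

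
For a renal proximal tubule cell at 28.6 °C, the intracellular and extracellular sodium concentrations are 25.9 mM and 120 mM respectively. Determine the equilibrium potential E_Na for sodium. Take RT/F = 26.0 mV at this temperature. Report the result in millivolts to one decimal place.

39.9 mV

E = (26.0/z) · ln([Na⁺]_out/[Na⁺]_in) with z = +1.
= (26.0/1) · ln(120/25.9) = 26.00 · ln(4.633)
= 26.00 · (1.5332) = 39.86 mV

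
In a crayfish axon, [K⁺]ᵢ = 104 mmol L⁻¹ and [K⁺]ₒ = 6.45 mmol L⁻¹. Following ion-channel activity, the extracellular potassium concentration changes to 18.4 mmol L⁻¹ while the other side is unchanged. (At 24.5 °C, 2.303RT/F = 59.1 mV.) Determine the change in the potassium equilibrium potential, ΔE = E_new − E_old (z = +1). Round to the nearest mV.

E_old = (59.1/1)·log₁₀(6.45/104) = -71.36 mV
E_new = (59.1/1)·log₁₀(18.4/104) = -44.46 mV
ΔE = -44.46 − (-71.36) = 26.91 mV

27 mV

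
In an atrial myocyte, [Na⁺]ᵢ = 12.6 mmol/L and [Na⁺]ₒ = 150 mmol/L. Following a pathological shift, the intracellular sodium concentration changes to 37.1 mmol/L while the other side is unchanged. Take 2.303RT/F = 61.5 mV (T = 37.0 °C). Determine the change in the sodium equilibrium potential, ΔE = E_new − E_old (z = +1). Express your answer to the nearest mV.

E_old = (61.5/1)·log₁₀(150/12.6) = 66.16 mV
E_new = (61.5/1)·log₁₀(150/37.1) = 37.31 mV
ΔE = 37.31 − (66.16) = -28.84 mV

-29 mV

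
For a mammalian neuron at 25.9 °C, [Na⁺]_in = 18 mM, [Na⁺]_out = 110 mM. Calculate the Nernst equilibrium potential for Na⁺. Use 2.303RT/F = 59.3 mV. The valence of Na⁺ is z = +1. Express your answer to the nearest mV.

47 mV

E = (59.3/z) · log₁₀([Na⁺]_out/[Na⁺]_in) with z = +1.
= (59.3/1) · log₁₀(110/18) = 59.30 · log₁₀(6.111)
= 59.30 · (0.7861) = 46.62 mV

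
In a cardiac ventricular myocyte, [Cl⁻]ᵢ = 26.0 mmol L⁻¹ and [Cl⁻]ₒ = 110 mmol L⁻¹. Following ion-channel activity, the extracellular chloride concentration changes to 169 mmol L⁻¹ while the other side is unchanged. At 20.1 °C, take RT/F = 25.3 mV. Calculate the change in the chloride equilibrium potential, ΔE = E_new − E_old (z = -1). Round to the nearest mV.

-11 mV

E_old = (25.3/-1)·ln(110/26.0) = -36.49 mV
E_new = (25.3/-1)·ln(169/26.0) = -47.36 mV
ΔE = -47.36 − (-36.49) = -10.86 mV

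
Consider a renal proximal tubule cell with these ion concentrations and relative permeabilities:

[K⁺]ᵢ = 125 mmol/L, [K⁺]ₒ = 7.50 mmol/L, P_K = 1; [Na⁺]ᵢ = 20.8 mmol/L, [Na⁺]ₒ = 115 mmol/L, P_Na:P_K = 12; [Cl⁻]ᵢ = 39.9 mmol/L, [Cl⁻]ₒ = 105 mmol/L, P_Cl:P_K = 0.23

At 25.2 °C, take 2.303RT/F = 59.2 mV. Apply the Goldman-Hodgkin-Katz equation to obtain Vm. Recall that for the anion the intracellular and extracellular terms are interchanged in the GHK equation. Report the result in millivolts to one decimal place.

32.2 mV

Vm = 59.2 · log₁₀[(Σ P·[cation]ₒ + Σ P·[anion]ᵢ) / (Σ P·[cation]ᵢ + Σ P·[anion]ₒ)]
Numerator = 1×7.50 + 12×115 + 0.23×39.9 = 1397
Denominator = 1×125 + 12×20.8 + 0.23×105 = 398.8
Vm = 59.2 · log₁₀(3.5026) = 59.2 × (0.5444) = 32.23 mV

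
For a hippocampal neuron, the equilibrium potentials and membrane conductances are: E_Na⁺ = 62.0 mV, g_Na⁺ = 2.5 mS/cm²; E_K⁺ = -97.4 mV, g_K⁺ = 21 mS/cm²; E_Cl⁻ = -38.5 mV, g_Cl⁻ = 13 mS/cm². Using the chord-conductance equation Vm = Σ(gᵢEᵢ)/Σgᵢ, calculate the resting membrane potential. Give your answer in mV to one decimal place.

-65.5 mV

Σ gᵢEᵢ = 2.5·(62.0) + 21·(-97.4) + 13·(-38.5) = -2390.90
Σ gᵢ = 2.5 + 21 + 13 = 36.5
Vm = -2390.90 / 36.5 = -65.50 mV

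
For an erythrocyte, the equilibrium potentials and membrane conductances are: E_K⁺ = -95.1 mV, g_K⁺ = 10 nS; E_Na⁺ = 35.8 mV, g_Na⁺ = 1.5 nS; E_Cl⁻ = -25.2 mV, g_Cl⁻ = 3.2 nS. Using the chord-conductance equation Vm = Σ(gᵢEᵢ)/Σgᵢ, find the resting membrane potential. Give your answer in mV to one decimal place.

Σ gᵢEᵢ = 10·(-95.1) + 1.5·(35.8) + 3.2·(-25.2) = -977.94
Σ gᵢ = 10 + 1.5 + 3.2 = 14.7
Vm = -977.94 / 14.7 = -66.53 mV

-66.5 mV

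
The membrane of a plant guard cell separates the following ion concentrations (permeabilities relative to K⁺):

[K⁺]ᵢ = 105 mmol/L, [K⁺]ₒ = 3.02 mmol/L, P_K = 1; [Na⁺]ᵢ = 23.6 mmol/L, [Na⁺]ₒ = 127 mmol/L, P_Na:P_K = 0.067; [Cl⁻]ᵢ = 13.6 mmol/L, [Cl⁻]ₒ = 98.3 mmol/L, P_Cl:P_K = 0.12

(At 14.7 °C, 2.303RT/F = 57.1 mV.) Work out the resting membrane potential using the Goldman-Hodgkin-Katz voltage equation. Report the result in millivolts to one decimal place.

Vm = 57.1 · log₁₀[(Σ P·[cation]ₒ + Σ P·[anion]ᵢ) / (Σ P·[cation]ᵢ + Σ P·[anion]ₒ)]
Numerator = 1×3.02 + 0.067×127 + 0.12×13.6 = 13.16
Denominator = 1×105 + 0.067×23.6 + 0.12×98.3 = 118.4
Vm = 57.1 · log₁₀(0.11118) = 57.1 × (-0.9540) = -54.47 mV

-54.5 mV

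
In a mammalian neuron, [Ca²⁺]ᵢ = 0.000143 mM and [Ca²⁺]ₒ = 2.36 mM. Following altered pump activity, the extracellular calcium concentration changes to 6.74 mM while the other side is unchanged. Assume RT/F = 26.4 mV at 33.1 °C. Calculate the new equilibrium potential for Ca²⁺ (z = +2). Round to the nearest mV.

After the shift: [Ca²⁺]_out = 6.74, [Ca²⁺]_in = 0.000143 mM.
E_new = (26.4/2)·ln(6.74/0.000143) = 13.20 · (10.7607) = 142.04 mV

142 mV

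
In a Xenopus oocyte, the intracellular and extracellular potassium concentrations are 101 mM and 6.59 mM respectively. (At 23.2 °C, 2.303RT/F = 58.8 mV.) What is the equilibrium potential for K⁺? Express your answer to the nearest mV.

-70 mV

E = (58.8/z) · log₁₀([K⁺]_out/[K⁺]_in) with z = +1.
= (58.8/1) · log₁₀(6.59/101) = 58.80 · log₁₀(0.06525)
= 58.80 · (-1.1854) = -69.70 mV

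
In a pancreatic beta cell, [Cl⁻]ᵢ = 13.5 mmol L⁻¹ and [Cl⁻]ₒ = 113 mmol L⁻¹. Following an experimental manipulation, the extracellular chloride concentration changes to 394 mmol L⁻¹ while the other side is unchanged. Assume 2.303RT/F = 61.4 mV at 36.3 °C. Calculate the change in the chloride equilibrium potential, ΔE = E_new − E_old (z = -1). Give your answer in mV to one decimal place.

-33.3 mV

E_old = (61.4/-1)·log₁₀(113/13.5) = -56.66 mV
E_new = (61.4/-1)·log₁₀(394/13.5) = -89.96 mV
ΔE = -89.96 − (-56.66) = -33.30 mV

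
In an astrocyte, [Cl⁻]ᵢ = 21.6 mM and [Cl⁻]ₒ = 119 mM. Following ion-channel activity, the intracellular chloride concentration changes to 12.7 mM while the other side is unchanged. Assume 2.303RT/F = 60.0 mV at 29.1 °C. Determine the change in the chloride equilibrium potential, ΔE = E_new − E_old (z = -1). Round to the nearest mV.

-14 mV

E_old = (60.0/-1)·log₁₀(119/21.6) = -44.47 mV
E_new = (60.0/-1)·log₁₀(119/12.7) = -58.30 mV
ΔE = -58.30 − (-44.47) = -13.84 mV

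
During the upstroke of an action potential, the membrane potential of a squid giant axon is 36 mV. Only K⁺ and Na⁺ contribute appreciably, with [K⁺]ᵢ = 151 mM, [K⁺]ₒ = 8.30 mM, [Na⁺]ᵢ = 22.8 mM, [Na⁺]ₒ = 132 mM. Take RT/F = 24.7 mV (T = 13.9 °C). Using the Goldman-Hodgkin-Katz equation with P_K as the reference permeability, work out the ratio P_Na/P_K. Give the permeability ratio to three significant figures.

Let α = P_Na/P_K. GHK: Vm = 24.7·ln[(Kₒ + α·Naₒ)/(Kᵢ + α·Naᵢ)].
e^(Vm/24.7) = e^(36.0/24.7) = 4.2952
So 4.2952·(Kᵢ + α·Naᵢ) = Kₒ + α·Naₒ → α = (4.2952·151.0 − 8.3) / (132.0 − 4.2952·22.8)
α = (648.6 − 8.3) / (132.0 − 97.93) = 640.3/34.07 = 18.79

18.8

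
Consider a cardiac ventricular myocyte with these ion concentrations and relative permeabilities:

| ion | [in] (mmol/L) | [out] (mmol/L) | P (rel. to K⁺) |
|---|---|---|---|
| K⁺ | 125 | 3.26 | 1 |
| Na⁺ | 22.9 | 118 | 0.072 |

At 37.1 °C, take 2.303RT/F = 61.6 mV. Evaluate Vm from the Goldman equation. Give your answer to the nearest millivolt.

-64 mV

Vm = 61.6 · log₁₀[(Σ P·[cation]ₒ + Σ P·[anion]ᵢ) / (Σ P·[cation]ᵢ + Σ P·[anion]ₒ)]
Numerator = 1×3.26 + 0.072×118 = 11.76
Denominator = 1×125 + 0.072×22.9 = 126.6
Vm = 61.6 · log₁₀(0.092824) = 61.6 × (-1.0323) = -63.59 mV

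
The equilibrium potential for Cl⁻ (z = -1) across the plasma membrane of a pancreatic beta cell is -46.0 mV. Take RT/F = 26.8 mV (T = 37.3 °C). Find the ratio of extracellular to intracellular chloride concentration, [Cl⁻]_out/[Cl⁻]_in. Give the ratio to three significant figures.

ln([out]/[in]) = E·z/(26.8) = -46.0 × -1 / 26.8 = 1.7164
[out]/[in] = e^(1.7164) = 5.565

5.56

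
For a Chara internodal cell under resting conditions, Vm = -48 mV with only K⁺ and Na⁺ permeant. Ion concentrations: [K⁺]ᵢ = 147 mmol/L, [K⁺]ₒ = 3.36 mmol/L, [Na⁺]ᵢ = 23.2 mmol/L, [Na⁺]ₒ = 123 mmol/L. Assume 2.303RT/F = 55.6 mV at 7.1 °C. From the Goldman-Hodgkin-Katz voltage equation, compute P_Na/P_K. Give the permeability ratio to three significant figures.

Let α = P_Na/P_K. GHK: Vm = 55.6·log₁₀[(Kₒ + α·Naₒ)/(Kᵢ + α·Naᵢ)].
10^(Vm/55.6) = 10^(-48.0/55.6) = 0.13699
So 0.13699·(Kᵢ + α·Naᵢ) = Kₒ + α·Naₒ → α = (0.13699·147.0 − 3.36) / (123.0 − 0.13699·23.2)
α = (20.14 − 3.36) / (123.0 − 3.178) = 16.78/119.8 = 0.14

0.140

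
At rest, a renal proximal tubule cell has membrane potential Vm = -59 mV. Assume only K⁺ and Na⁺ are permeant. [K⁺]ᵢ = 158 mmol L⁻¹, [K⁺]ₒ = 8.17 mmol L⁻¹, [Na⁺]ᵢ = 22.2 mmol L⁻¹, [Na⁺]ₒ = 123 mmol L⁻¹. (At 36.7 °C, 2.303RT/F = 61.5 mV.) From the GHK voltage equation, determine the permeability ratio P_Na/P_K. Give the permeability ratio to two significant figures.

0.076

Let α = P_Na/P_K. GHK: Vm = 61.5·log₁₀[(Kₒ + α·Naₒ)/(Kᵢ + α·Naᵢ)].
10^(Vm/61.5) = 10^(-59.0/61.5) = 0.10981
So 0.10981·(Kᵢ + α·Naᵢ) = Kₒ + α·Naₒ → α = (0.10981·158.0 − 8.17) / (123.0 − 0.10981·22.2)
α = (17.35 − 8.17) / (123.0 − 2.438) = 9.18/120.6 = 0.07615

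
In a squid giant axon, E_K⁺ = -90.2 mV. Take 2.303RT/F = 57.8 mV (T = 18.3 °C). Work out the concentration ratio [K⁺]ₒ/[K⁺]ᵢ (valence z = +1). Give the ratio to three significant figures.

log₁₀([out]/[in]) = E·z/(57.8) = -90.2 × 1 / 57.8 = -1.5606
[out]/[in] = 10^(-1.5606) = 0.02751

0.0275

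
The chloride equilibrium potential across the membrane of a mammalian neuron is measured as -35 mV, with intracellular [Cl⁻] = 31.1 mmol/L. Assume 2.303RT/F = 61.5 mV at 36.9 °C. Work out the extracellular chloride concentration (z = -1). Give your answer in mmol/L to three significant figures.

Nernst: E = (61.5/-1) · log₁₀([out]/[in]), so log₁₀([out]/[in]) = -35.0 × -1 / 61.5 = 0.5691.
[out]/[in] = 10^(0.5691) = 3.708.
[out] = 3.708 × 31.1 = 115.3 mmol/L.

115 mmol/L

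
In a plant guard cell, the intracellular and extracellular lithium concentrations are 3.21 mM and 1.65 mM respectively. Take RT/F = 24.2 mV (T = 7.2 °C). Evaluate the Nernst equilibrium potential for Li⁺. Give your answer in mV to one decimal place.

-16.1 mV

E = (24.2/z) · ln([Li⁺]_out/[Li⁺]_in) with z = +1.
= (24.2/1) · ln(1.65/3.21) = 24.20 · ln(0.514)
= 24.20 · (-0.6655) = -16.10 mV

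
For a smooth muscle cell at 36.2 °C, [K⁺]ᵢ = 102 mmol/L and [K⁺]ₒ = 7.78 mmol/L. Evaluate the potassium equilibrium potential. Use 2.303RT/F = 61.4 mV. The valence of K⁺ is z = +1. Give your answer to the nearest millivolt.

-69 mV

E = (61.4/z) · log₁₀([K⁺]_out/[K⁺]_in) with z = +1.
= (61.4/1) · log₁₀(7.78/102) = 61.40 · log₁₀(0.07627)
= 61.40 · (-1.1176) = -68.62 mV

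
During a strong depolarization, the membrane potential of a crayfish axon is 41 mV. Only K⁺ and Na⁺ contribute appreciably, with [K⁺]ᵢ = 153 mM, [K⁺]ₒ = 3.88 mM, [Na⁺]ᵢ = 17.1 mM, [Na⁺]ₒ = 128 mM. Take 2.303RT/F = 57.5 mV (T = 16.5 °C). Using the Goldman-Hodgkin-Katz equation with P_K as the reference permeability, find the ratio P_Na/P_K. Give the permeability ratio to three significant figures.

19.8

Let α = P_Na/P_K. GHK: Vm = 57.5·log₁₀[(Kₒ + α·Naₒ)/(Kᵢ + α·Naᵢ)].
10^(Vm/57.5) = 10^(41.0/57.5) = 5.1647
So 5.1647·(Kᵢ + α·Naᵢ) = Kₒ + α·Naₒ → α = (5.1647·153.0 − 3.88) / (128.0 − 5.1647·17.1)
α = (790.2 − 3.88) / (128.0 − 88.32) = 786.3/39.68 = 19.81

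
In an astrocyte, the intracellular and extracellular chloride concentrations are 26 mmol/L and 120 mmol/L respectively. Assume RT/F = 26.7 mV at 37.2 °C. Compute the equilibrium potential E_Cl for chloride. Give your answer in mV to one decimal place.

E = (26.7/z) · ln([Cl⁻]_out/[Cl⁻]_in) with z = -1.
For an anion, dividing by z = -1 reverses the sign.
= (26.7/-1) · ln(120/26) = -26.70 · ln(4.615)
= -26.70 · (1.5294) = -40.83 mV

-40.8 mV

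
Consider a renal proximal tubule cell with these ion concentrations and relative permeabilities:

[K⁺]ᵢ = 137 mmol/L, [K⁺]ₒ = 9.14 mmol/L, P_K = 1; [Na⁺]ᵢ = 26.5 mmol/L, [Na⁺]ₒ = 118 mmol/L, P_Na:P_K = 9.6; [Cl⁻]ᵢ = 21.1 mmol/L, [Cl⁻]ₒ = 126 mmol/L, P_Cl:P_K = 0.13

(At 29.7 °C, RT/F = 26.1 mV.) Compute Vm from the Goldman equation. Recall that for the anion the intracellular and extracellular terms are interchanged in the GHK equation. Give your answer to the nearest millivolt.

27 mV

Vm = 26.1 · ln[(Σ P·[cation]ₒ + Σ P·[anion]ᵢ) / (Σ P·[cation]ᵢ + Σ P·[anion]ₒ)]
Numerator = 1×9.14 + 9.6×118 + 0.13×21.1 = 1145
Denominator = 1×137 + 9.6×26.5 + 0.13×126 = 407.8
Vm = 26.1 · ln(2.8071) = 26.1 × (1.0322) = 26.94 mV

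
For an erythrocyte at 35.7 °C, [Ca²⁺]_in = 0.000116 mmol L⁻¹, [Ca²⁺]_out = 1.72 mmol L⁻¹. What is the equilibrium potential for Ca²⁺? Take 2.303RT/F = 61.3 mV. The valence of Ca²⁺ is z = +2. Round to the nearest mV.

E = (61.3/z) · log₁₀([Ca²⁺]_out/[Ca²⁺]_in) with z = +2.
= (61.3/2) · log₁₀(1.72/0.000116) = 30.65 · log₁₀(1.483e+04)
= 30.65 · (4.1711) = 127.84 mV

128 mV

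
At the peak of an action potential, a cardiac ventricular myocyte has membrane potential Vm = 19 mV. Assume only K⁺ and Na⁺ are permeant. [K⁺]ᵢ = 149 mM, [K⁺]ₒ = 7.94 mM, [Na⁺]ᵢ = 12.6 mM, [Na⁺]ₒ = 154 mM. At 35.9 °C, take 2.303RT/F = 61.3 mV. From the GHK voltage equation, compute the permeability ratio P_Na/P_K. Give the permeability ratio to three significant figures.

Let α = P_Na/P_K. GHK: Vm = 61.3·log₁₀[(Kₒ + α·Naₒ)/(Kᵢ + α·Naᵢ)].
10^(Vm/61.3) = 10^(19.0/61.3) = 2.0415
So 2.0415·(Kᵢ + α·Naᵢ) = Kₒ + α·Naₒ → α = (2.0415·149.0 − 7.94) / (154.0 − 2.0415·12.6)
α = (304.2 − 7.94) / (154.0 − 25.72) = 296.2/128.3 = 2.309

2.31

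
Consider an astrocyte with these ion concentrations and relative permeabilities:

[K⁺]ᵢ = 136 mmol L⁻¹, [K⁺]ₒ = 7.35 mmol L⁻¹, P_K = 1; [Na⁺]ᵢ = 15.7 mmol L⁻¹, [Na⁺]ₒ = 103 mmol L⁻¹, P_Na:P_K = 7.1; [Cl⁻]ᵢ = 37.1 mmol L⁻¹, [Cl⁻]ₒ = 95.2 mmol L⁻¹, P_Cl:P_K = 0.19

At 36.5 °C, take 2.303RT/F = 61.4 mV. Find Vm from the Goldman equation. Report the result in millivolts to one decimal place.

Vm = 61.4 · log₁₀[(Σ P·[cation]ₒ + Σ P·[anion]ᵢ) / (Σ P·[cation]ᵢ + Σ P·[anion]ₒ)]
Numerator = 1×7.35 + 7.1×103 + 0.19×37.1 = 745.7
Denominator = 1×136 + 7.1×15.7 + 0.19×95.2 = 265.6
Vm = 61.4 · log₁₀(2.808) = 61.4 × (0.4484) = 27.53 mV

27.5 mV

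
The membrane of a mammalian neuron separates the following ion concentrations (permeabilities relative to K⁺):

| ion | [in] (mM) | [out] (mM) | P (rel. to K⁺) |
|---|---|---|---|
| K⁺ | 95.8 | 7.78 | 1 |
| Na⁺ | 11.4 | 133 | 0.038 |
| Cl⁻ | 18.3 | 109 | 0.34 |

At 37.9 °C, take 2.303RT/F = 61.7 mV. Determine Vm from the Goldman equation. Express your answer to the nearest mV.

-52 mV

Vm = 61.7 · log₁₀[(Σ P·[cation]ₒ + Σ P·[anion]ᵢ) / (Σ P·[cation]ᵢ + Σ P·[anion]ₒ)]
Numerator = 1×7.78 + 0.038×133 + 0.34×18.3 = 19.06
Denominator = 1×95.8 + 0.038×11.4 + 0.34×109 = 133.3
Vm = 61.7 · log₁₀(0.14296) = 61.7 × (-0.8448) = -52.12 mV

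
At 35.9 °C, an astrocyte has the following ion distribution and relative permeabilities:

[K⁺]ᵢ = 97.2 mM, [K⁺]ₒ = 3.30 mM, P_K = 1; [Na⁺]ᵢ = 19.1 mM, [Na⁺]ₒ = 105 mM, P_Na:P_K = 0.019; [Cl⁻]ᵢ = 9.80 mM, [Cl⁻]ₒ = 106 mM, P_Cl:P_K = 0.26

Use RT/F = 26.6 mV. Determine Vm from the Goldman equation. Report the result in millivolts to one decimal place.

-73.7 mV

Vm = 26.6 · ln[(Σ P·[cation]ₒ + Σ P·[anion]ᵢ) / (Σ P·[cation]ᵢ + Σ P·[anion]ₒ)]
Numerator = 1×3.30 + 0.019×105 + 0.26×9.80 = 7.843
Denominator = 1×97.2 + 0.019×19.1 + 0.26×106 = 125.1
Vm = 26.6 · ln(0.062682) = 26.6 × (-2.7697) = -73.67 mV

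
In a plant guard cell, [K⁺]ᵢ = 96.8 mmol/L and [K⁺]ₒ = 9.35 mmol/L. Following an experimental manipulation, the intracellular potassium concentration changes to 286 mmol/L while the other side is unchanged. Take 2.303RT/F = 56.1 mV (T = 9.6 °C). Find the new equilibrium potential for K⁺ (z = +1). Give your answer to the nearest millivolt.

After the shift: [K⁺]_out = 9.35, [K⁺]_in = 286 mmol/L.
E_new = (56.1/1)·log₁₀(9.35/286) = 56.10 · (-1.4856) = -83.34 mV

-83 mV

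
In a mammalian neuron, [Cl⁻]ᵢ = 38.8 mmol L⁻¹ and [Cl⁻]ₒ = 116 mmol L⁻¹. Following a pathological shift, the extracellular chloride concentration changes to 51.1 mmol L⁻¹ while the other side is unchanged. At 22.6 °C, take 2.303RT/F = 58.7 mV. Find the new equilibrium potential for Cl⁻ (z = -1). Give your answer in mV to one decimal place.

After the shift: [Cl⁻]_out = 51.1, [Cl⁻]_in = 38.8 mmol L⁻¹.
E_new = (58.7/-1)·log₁₀(51.1/38.8) = -58.70 · (0.1196) = -7.02 mV

-7.0 mV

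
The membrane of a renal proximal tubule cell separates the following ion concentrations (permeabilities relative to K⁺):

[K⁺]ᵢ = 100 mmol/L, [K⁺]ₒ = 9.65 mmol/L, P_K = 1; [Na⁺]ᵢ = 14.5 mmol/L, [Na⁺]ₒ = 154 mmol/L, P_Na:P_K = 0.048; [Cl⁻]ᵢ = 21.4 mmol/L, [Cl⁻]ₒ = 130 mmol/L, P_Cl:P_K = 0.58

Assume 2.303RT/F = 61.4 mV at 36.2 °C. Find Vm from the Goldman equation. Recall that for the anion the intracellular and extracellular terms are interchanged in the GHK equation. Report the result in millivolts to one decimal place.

Vm = 61.4 · log₁₀[(Σ P·[cation]ₒ + Σ P·[anion]ᵢ) / (Σ P·[cation]ᵢ + Σ P·[anion]ₒ)]
Numerator = 1×9.65 + 0.048×154 + 0.58×21.4 = 29.45
Denominator = 1×100 + 0.048×14.5 + 0.58×130 = 176.1
Vm = 61.4 · log₁₀(0.16726) = 61.4 × (-0.7766) = -47.68 mV

-47.7 mV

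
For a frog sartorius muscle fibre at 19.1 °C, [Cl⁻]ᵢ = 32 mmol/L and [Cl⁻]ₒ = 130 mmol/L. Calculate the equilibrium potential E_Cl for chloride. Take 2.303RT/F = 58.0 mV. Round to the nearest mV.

-35 mV

E = (58.0/z) · log₁₀([Cl⁻]_out/[Cl⁻]_in) with z = -1.
For an anion, dividing by z = -1 reverses the sign.
= (58.0/-1) · log₁₀(130/32) = -58.00 · log₁₀(4.062)
= -58.00 · (0.6088) = -35.31 mV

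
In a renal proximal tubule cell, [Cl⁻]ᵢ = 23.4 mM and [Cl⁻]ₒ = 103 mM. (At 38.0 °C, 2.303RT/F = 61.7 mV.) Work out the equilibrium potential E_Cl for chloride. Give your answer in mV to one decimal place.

E = (61.7/z) · log₁₀([Cl⁻]_out/[Cl⁻]_in) with z = -1.
For an anion, dividing by z = -1 reverses the sign.
= (61.7/-1) · log₁₀(103/23.4) = -61.70 · log₁₀(4.402)
= -61.70 · (0.6436) = -39.71 mV

-39.7 mV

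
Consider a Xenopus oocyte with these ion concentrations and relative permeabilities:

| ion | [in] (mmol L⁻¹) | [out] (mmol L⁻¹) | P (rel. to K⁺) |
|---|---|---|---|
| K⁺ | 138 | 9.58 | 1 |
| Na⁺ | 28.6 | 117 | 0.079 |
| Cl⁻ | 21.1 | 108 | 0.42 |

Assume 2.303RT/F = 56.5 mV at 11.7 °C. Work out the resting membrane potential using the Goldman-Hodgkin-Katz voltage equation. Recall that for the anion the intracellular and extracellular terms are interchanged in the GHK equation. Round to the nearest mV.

-47 mV

Vm = 56.5 · log₁₀[(Σ P·[cation]ₒ + Σ P·[anion]ᵢ) / (Σ P·[cation]ᵢ + Σ P·[anion]ₒ)]
Numerator = 1×9.58 + 0.079×117 + 0.42×21.1 = 27.69
Denominator = 1×138 + 0.079×28.6 + 0.42×108 = 185.6
Vm = 56.5 · log₁₀(0.14915) = 56.5 × (-0.8264) = -46.69 mV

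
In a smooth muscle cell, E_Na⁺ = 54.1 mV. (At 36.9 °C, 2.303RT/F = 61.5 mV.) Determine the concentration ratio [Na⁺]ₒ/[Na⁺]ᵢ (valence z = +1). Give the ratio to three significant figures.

log₁₀([out]/[in]) = E·z/(61.5) = 54.1 × 1 / 61.5 = 0.8797
[out]/[in] = 10^(0.8797) = 7.58

7.58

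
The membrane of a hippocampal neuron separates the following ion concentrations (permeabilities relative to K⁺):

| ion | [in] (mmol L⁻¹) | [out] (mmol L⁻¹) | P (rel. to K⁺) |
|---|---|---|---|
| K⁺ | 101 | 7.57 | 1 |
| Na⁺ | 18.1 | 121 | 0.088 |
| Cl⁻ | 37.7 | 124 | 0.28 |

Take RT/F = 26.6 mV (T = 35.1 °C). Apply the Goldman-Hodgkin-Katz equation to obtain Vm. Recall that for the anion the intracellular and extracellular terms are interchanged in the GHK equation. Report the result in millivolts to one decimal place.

-41.6 mV

Vm = 26.6 · ln[(Σ P·[cation]ₒ + Σ P·[anion]ᵢ) / (Σ P·[cation]ᵢ + Σ P·[anion]ₒ)]
Numerator = 1×7.57 + 0.088×121 + 0.28×37.7 = 28.77
Denominator = 1×101 + 0.088×18.1 + 0.28×124 = 137.3
Vm = 26.6 · ln(0.20955) = 26.6 × (-1.5628) = -41.57 mV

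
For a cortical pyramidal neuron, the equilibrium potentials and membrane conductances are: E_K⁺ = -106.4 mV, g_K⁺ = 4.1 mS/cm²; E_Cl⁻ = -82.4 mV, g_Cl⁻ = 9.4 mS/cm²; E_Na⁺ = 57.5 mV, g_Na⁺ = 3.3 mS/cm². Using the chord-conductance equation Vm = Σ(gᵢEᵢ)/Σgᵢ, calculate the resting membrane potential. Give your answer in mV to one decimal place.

Σ gᵢEᵢ = 4.1·(-106.4) + 9.4·(-82.4) + 3.3·(57.5) = -1021.05
Σ gᵢ = 4.1 + 9.4 + 3.3 = 16.8
Vm = -1021.05 / 16.8 = -60.78 mV

-60.8 mV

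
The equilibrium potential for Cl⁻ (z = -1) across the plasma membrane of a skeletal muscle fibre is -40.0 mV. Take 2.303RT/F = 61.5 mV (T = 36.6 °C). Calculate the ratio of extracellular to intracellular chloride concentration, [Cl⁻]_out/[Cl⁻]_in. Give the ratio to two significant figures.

log₁₀([out]/[in]) = E·z/(61.5) = -40.0 × -1 / 61.5 = 0.6504
[out]/[in] = 10^(0.6504) = 4.471

4.5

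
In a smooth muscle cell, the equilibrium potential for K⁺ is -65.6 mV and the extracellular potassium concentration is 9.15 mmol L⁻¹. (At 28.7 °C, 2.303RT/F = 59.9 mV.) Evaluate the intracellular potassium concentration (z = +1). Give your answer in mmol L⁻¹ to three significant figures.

Nernst: E = (59.9/1) · log₁₀([out]/[in]), so log₁₀([out]/[in]) = -65.6 × 1 / 59.9 = -1.0952.
[out]/[in] = 10^(-1.0952) = 0.08032.
[in] = 9.15 / 0.08032 = 113.9 mmol L⁻¹.

114 mmol L⁻¹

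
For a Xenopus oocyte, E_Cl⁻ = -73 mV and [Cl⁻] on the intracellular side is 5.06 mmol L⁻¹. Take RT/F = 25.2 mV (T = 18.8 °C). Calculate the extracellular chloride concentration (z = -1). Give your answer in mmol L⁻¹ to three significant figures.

Nernst: E = (25.2/-1) · ln([out]/[in]), so ln([out]/[in]) = -73.0 × -1 / 25.2 = 2.8968.
[out]/[in] = e^(2.8968) = 18.12.
[out] = 18.12 × 5.06 = 91.67 mmol L⁻¹.

91.7 mmol L⁻¹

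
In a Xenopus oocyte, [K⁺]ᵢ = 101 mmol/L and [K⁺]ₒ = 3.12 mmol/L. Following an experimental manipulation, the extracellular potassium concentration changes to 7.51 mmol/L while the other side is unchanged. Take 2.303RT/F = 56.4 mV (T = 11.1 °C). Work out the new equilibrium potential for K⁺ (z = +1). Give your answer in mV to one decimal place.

After the shift: [K⁺]_out = 7.51, [K⁺]_in = 101 mmol/L.
E_new = (56.4/1)·log₁₀(7.51/101) = 56.40 · (-1.1287) = -63.66 mV

-63.7 mV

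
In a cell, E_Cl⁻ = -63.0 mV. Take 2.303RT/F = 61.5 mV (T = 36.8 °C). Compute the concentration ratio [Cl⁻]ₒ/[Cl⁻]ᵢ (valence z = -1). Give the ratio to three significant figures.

log₁₀([out]/[in]) = E·z/(61.5) = -63.0 × -1 / 61.5 = 1.0244
[out]/[in] = 10^(1.0244) = 10.58

10.6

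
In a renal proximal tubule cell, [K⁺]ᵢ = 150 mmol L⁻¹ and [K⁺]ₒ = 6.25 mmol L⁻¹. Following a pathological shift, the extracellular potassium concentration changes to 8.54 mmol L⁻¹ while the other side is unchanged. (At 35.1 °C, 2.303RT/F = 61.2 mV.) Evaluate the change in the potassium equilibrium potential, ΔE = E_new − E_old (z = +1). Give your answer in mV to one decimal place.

E_old = (61.2/1)·log₁₀(6.25/150) = -84.47 mV
E_new = (61.2/1)·log₁₀(8.54/150) = -76.17 mV
ΔE = -76.17 − (-84.47) = 8.30 mV

8.3 mV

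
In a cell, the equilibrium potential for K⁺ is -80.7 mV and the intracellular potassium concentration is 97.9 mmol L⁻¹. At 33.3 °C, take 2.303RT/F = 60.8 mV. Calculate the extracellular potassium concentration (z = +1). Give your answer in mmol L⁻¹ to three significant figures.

4.61 mmol L⁻¹

Nernst: E = (60.8/1) · log₁₀([out]/[in]), so log₁₀([out]/[in]) = -80.7 × 1 / 60.8 = -1.3273.
[out]/[in] = 10^(-1.3273) = 0.04706.
[out] = 0.04706 × 97.9 = 4.608 mmol L⁻¹.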